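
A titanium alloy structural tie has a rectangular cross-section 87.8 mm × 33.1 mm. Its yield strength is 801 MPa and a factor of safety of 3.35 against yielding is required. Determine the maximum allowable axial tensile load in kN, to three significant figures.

F_allow = 695 kN

σ_allow = 801/3.35 = 239.1 MPa.
A = 87.8×33.1 = 2906 mm².
F_allow = σ_allow × A = 239.1×2906 = 694900 N.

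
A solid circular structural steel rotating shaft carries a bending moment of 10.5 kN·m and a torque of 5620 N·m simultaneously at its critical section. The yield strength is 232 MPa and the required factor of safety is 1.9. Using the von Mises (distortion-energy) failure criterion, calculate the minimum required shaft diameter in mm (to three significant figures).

σ_allow = σ_y/n = 232/1.9 = 122.1 MPa.
For a solid shaft σ_b = 32M/(πd³) and τ = 16T/(πd³), so the von Mises stress is σ' = (16/πd³)·√(4M²+3T²).
√(4M²+3T²) = √(4×(1.050×10^7)² + 3×(5.620×10^6)²) = 2.315×10^7 N·mm.
d³ = 16×2.315×10^7/(π×122.1) = 965400 mm³.
d = 98.83 mm.

d = 98.8 mm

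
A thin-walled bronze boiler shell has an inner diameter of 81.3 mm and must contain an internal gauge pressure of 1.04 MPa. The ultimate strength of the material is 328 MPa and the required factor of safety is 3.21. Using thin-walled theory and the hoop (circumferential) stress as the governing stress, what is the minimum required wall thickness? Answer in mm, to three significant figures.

σ_allow = 328/3.21 = 102.2 MPa.
Hoop stress σ_h = pD/(2t), so t = pD/(2σ_allow) = 1.04×81.3/(2×102.2) = 0.4137 mm.

t = 0.414 mm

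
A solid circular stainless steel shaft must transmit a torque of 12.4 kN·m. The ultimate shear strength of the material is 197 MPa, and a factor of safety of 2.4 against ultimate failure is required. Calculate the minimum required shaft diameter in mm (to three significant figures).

Allowable shear stress τ_allow = 197/2.4 = 82.08 MPa.
For a solid shaft τ = 16T/(πd³), so d³ = 16T/(π τ_allow) = 16×1.2400×10^7/(π×82.08) = 769400 mm³.
d = (769400)^(1/3) = 91.63 mm.

d = 91.6 mm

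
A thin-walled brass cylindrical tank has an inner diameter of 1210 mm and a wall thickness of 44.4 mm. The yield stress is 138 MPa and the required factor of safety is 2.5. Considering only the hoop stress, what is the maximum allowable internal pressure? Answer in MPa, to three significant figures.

σ_allow = 138/2.5 = 55.20 MPa.
σ_h = pD/(2t) → p_allow = 2σ_allow t/D = 2×55.20×44.4/1210 = 4.051 MPa.

p_allow = 4.05 MPa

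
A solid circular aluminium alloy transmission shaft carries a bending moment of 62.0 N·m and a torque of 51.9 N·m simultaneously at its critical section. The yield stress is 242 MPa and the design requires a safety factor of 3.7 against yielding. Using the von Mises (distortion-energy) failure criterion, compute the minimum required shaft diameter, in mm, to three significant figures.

σ_allow = σ_y/n = 242/3.7 = 65.41 MPa.
For a solid shaft σ_b = 32M/(πd³) and τ = 16T/(πd³), so the von Mises stress is σ' = (16/πd³)·√(4M²+3T²).
√(4M²+3T²) = √(4×(62000)² + 3×(51900)²) = 153200 N·mm.
d³ = 16×153200/(π×65.41) = 11930 mm³.
d = 22.85 mm.

d = 22.8 mm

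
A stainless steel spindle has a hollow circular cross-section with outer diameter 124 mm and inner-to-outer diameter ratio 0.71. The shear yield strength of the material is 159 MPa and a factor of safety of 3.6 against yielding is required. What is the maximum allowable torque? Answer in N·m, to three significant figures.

τ_allow = 159/3.6 = 44.17 MPa.
For a hollow shaft T_allow = τ_allow·πd_o³(1−k⁴)/16 with 1−k⁴ = 0.7459, so πd_o³(1−k⁴)/16 = 279200 mm³.
T_allow = 44.17×279200 = 1.233×10^7 N·mm = 12330 N·m.

T_allow = 12300 N·m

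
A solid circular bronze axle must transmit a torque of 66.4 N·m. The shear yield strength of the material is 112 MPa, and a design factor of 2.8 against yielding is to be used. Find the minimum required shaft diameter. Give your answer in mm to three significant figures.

Allowable shear stress τ_allow = 112/2.8 = 40.00 MPa.
For a solid shaft τ = 16T/(πd³), so d³ = 16T/(π τ_allow) = 16×66400/(π×40.00) = 8454 mm³.
d = (8454)^(1/3) = 20.37 mm.

d = 20.4 mm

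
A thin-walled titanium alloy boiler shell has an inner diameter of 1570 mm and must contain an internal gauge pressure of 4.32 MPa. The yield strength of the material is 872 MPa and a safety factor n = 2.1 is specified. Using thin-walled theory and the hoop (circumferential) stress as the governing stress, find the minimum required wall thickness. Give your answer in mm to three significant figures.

t = 8.17 mm

σ_allow = 872/2.1 = 415.2 MPa.
Hoop stress σ_h = pD/(2t), so t = pD/(2σ_allow) = 4.32×1570/(2×415.2) = 8.167 mm.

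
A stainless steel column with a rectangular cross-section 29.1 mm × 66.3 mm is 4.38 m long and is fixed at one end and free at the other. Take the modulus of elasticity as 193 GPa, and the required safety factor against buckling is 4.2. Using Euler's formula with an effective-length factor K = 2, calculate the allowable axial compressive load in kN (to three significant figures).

P_allow = 0.805 kN

Buckling occurs about the weak axis: I_min = h·b³/12 = 66.3×29.1³/12 = 136100 mm⁴ (b = 29.1 mm is the smaller dimension).
Effective length L_e = KL = 2×4.38 m = 8760 mm.
Euler critical load P_cr = π²EI/L_e² = π²×193000×136100/8760² = 3380 N.
P_allow = P_cr/n = 3380/4.2 = 804.7 N.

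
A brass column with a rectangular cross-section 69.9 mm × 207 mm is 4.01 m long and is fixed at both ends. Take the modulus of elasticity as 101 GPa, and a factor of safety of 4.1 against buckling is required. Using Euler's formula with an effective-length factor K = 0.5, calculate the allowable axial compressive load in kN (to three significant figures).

P_allow = 356 kN

Buckling occurs about the weak axis: I_min = h·b³/12 = 207×69.9³/12 = 5.891×10^6 mm⁴ (b = 69.9 mm is the smaller dimension).
Effective length L_e = KL = 0.5×4.01 m = 2005 mm.
Euler critical load P_cr = π²EI/L_e² = π²×101000×5.891×10^6/2005² = 1.461×10^6 N.
P_allow = P_cr/n = 1.461×10^6/4.1 = 356300 N.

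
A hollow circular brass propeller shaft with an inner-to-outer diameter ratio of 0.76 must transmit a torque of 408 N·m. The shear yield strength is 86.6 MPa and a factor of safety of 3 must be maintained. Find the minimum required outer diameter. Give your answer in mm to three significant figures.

d_o = 47.6 mm

τ_allow = 86.6/3 = 28.87 MPa.
For a hollow shaft τ = 16T/[πd_o³(1−k⁴)] with k = 0.76, so 1−k⁴ = 0.6664.
d_o³ = 16T/[π τ_allow (1−k⁴)] = 16×408000/(π×28.87×0.6664) = 108000 mm³.
d_o = 47.63 mm.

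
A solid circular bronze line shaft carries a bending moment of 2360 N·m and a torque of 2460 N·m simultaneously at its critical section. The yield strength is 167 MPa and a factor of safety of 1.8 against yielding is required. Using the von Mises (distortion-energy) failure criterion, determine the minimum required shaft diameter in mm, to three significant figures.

σ_allow = σ_y/n = 167/1.8 = 92.78 MPa.
For a solid shaft σ_b = 32M/(πd³) and τ = 16T/(πd³), so the von Mises stress is σ' = (16/πd³)·√(4M²+3T²).
√(4M²+3T²) = √(4×(2.360×10^6)² + 3×(2.460×10^6)²) = 6.359×10^6 N·mm.
d³ = 16×6.359×10^6/(π×92.78) = 349100 mm³.
d = 70.41 mm.

d = 70.4 mm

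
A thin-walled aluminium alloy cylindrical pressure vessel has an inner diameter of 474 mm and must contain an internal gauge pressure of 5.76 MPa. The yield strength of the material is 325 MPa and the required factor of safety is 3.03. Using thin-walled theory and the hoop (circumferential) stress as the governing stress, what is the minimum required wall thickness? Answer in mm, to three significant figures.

σ_allow = 325/3.03 = 107.3 MPa.
Hoop stress σ_h = pD/(2t), so t = pD/(2σ_allow) = 5.76×474/(2×107.3) = 12.73 mm.

t = 12.7 mm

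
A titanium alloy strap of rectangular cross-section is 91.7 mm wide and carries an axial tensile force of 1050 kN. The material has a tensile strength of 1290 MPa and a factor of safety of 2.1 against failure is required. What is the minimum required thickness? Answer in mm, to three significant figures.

σ_allow = 1290/2.1 = 614.3 MPa.
Required area A = F/σ_allow = 1050000/614.3 = 1709 mm².
t = A/w = 1709/91.7 = 18.64 mm.

t = 18.6 mm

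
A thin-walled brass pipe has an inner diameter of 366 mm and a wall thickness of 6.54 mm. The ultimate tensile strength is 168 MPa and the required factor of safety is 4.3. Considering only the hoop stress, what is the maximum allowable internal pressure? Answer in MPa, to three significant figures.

σ_allow = 168/4.3 = 39.07 MPa.
σ_h = pD/(2t) → p_allow = 2σ_allow t/D = 2×39.07×6.54/366 = 1.396 MPa.

p_allow = 1.40 MPa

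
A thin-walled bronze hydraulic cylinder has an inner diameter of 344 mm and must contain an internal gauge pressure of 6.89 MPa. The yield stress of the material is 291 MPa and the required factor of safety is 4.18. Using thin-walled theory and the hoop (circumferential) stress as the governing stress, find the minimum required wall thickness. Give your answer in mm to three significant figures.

t = 17.0 mm

σ_allow = 291/4.18 = 69.62 MPa.
Hoop stress σ_h = pD/(2t), so t = pD/(2σ_allow) = 6.89×344/(2×69.62) = 17.02 mm.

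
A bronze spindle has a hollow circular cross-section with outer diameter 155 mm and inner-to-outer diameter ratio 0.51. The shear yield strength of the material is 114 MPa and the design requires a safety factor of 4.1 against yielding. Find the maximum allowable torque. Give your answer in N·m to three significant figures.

T_allow = 19000 N·m

τ_allow = 114/4.1 = 27.80 MPa.
For a hollow shaft T_allow = τ_allow·πd_o³(1−k⁴)/16 with 1−k⁴ = 0.9323, so πd_o³(1−k⁴)/16 = 681700 mm³.
T_allow = 27.80×681700 = 1.896×10^7 N·mm = 18960 N·m.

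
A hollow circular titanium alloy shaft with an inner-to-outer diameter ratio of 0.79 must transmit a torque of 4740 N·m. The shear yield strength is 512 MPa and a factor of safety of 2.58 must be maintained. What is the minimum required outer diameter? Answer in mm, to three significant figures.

τ_allow = 512/2.58 = 198.4 MPa.
For a hollow shaft τ = 16T/[πd_o³(1−k⁴)] with k = 0.79, so 1−k⁴ = 0.6105.
d_o³ = 16T/[π τ_allow (1−k⁴)] = 16×4740000/(π×198.4×0.6105) = 199300 mm³.
d_o = 58.41 mm.

d_o = 58.4 mm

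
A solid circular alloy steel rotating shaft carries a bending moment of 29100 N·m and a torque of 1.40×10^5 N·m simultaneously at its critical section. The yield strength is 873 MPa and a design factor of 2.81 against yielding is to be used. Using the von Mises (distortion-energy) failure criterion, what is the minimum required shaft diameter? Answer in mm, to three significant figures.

d = 160 mm

σ_allow = σ_y/n = 873/2.81 = 310.7 MPa.
For a solid shaft σ_b = 32M/(πd³) and τ = 16T/(πd³), so the von Mises stress is σ' = (16/πd³)·√(4M²+3T²).
√(4M²+3T²) = √(4×(2.910×10^7)² + 3×(1.400×10^8)²) = 2.494×10^8 N·mm.
d³ = 16×2.494×10^8/(π×310.7) = 4.088×10^6 mm³.
d = 159.9 mm.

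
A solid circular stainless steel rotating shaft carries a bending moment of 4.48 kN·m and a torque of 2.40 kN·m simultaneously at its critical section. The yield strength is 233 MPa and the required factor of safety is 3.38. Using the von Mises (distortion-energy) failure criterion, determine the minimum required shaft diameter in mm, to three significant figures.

σ_allow = σ_y/n = 233/3.38 = 68.93 MPa.
For a solid shaft σ_b = 32M/(πd³) and τ = 16T/(πd³), so the von Mises stress is σ' = (16/πd³)·√(4M²+3T²).
√(4M²+3T²) = √(4×(4.480×10^6)² + 3×(2.400×10^6)²) = 9.877×10^6 N·mm.
d³ = 16×9.877×10^6/(π×68.93) = 729700 mm³.
d = 90.03 mm.

d = 90.0 mm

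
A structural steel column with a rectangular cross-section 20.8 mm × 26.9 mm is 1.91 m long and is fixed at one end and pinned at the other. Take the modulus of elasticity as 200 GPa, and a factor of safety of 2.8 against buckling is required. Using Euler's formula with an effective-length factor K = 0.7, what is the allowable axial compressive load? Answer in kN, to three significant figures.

P_allow = 7.96 kN

Buckling occurs about the weak axis: I_min = h·b³/12 = 26.9×20.8³/12 = 20170 mm⁴ (b = 20.8 mm is the smaller dimension).
Effective length L_e = KL = 0.7×1.91 m = 1337 mm.
Euler critical load P_cr = π²EI/L_e² = π²×200000×20170/1337² = 22280 N.
P_allow = P_cr/n = 22280/2.8 = 7956 N.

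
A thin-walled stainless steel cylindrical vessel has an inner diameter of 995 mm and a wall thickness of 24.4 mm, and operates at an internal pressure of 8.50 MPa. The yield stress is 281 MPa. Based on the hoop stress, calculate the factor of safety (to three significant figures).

n = 1.62

σ_h = pD/(2t) = 8.50×995/(2×24.4) = 173.3 MPa.
n = 281/173.3 = 1.621.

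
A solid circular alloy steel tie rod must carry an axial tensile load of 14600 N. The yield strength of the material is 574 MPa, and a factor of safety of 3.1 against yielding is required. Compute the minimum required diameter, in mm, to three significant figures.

Allowable stress σ_allow = 574/3.1 = 185.2 MPa.
Required area A = F/σ_allow = 14600/185.2 = 78.85 mm².
A = πd²/4 → d = √(4A/π) = 10.02 mm.

d = 10.0 mm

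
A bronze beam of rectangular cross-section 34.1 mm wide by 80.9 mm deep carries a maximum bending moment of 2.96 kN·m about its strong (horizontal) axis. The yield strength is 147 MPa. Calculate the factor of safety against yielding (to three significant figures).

n = 1.85

Section modulus S = bh²/6 = 34.1×80.9²/6 = 37200 mm³.
σ = M/S = 2960000/37200 = 79.58 MPa.
n = 147/79.58 = 1.847.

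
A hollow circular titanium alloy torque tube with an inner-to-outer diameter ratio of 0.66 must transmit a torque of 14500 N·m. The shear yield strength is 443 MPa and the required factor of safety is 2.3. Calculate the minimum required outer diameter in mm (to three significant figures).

τ_allow = 443/2.3 = 192.6 MPa.
For a hollow shaft τ = 16T/[πd_o³(1−k⁴)] with k = 0.66, so 1−k⁴ = 0.8103.
d_o³ = 16T/[π τ_allow (1−k⁴)] = 16×1.4500×10^7/(π×192.6×0.8103) = 473200 mm³.
d_o = 77.93 mm.

d_o = 77.9 mm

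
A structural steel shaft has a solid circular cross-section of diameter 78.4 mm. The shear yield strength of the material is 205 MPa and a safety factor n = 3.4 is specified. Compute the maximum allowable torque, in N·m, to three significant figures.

τ_allow = 205/3.4 = 60.29 MPa.
For a solid shaft T_allow = τ_allow·πd³/16; πd³/16 = π×78.4³/16 = 94620 mm³.
T_allow = 60.29×94620 = 5.705×10^6 N·mm = 5705 N·m.

T_allow = 5700 N·m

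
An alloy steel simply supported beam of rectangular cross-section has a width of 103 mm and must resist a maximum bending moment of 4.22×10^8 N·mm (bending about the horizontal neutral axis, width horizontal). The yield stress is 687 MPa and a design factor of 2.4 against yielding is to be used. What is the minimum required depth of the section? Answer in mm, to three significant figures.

σ_allow = 687/2.4 = 286.2 MPa.
For a rectangular section σ = 6M/(bh²), so h² = 6M/(b σ_allow) = 6×4.2200×10^8/(103×286.2) = 85880 mm².
h = 293.0 mm.

h = 293 mm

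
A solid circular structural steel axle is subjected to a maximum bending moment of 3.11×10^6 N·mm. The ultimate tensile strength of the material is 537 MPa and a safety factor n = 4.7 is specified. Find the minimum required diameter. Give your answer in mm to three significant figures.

d = 65.2 mm

σ_allow = 537/4.7 = 114.3 MPa.
For a solid circular section σ = 32M/(πd³), so d³ = 32M/(π σ_allow) = 32×3110000/(π×114.3) = 277300 mm³.
d = 65.21 mm.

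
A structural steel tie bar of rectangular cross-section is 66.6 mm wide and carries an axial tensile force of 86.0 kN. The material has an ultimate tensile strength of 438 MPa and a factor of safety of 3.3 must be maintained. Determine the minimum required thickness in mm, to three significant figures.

σ_allow = 438/3.3 = 132.7 MPa.
Required area A = F/σ_allow = 86000/132.7 = 647.9 mm².
t = A/w = 647.9/66.6 = 9.729 mm.

t = 9.73 mm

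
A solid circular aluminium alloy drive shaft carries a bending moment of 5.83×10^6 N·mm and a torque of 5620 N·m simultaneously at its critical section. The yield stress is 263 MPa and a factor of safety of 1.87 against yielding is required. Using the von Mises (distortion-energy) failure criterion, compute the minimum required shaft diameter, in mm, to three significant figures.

σ_allow = σ_y/n = 263/1.87 = 140.6 MPa.
For a solid shaft σ_b = 32M/(πd³) and τ = 16T/(πd³), so the von Mises stress is σ' = (16/πd³)·√(4M²+3T²).
√(4M²+3T²) = √(4×(5.830×10^6)² + 3×(5.620×10^6)²) = 1.519×10^7 N·mm.
d³ = 16×1.519×10^7/(π×140.6) = 550000 mm³.
d = 81.93 mm.

d = 81.9 mm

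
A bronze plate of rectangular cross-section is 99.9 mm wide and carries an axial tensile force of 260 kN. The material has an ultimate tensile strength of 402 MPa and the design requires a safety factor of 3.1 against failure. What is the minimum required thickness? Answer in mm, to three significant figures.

σ_allow = 402/3.1 = 129.7 MPa.
Required area A = F/σ_allow = 260000/129.7 = 2005 mm².
t = A/w = 2005/99.9 = 20.07 mm.

t = 20.1 mm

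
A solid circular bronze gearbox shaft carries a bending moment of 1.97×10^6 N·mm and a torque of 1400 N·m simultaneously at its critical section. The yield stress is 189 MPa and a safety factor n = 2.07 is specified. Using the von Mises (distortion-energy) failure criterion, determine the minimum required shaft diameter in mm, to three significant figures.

σ_allow = σ_y/n = 189/2.07 = 91.30 MPa.
For a solid shaft σ_b = 32M/(πd³) and τ = 16T/(πd³), so the von Mises stress is σ' = (16/πd³)·√(4M²+3T²).
√(4M²+3T²) = √(4×(1.970×10^6)² + 3×(1.400×10^6)²) = 4.626×10^6 N·mm.
d³ = 16×4.626×10^6/(π×91.30) = 258100 mm³.
d = 63.67 mm.

d = 63.7 mm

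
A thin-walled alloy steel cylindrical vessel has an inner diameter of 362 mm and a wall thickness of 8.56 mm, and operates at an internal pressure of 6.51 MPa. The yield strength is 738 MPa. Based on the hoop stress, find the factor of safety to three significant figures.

n = 5.36

σ_h = pD/(2t) = 6.51×362/(2×8.56) = 137.7 MPa.
n = 738/137.7 = 5.361.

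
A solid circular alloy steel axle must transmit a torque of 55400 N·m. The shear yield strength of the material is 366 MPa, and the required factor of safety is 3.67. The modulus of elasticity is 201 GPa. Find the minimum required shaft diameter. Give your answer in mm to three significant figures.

Allowable shear stress τ_allow = 366/3.67 = 99.73 MPa.
For a solid shaft τ = 16T/(πd³), so d³ = 16T/(π τ_allow) = 16×5.5400×10^7/(π×99.73) = 2.829×10^6 mm³.
d = (2.829×10^6)^(1/3) = 141.4 mm.

d = 141 mm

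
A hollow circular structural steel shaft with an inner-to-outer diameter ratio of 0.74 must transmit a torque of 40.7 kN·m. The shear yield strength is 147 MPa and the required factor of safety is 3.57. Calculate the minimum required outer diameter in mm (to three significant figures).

d_o = 193 mm

τ_allow = 147/3.57 = 41.18 MPa.
For a hollow shaft τ = 16T/[πd_o³(1−k⁴)] with k = 0.74, so 1−k⁴ = 0.7001.
d_o³ = 16T/[π τ_allow (1−k⁴)] = 16×4.0700×10^7/(π×41.18×0.7001) = 7.190×10^6 mm³.
d_o = 193.0 mm.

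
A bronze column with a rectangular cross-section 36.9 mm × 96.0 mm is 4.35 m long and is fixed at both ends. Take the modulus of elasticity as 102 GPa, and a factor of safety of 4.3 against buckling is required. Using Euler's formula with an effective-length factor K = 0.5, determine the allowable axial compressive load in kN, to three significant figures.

P_allow = 19.9 kN

Buckling occurs about the weak axis: I_min = h·b³/12 = 96.0×36.9³/12 = 401900 mm⁴ (b = 36.9 mm is the smaller dimension).
Effective length L_e = KL = 0.5×4.35 m = 2175 mm.
Euler critical load P_cr = π²EI/L_e² = π²×102000×401900/2175² = 85540 N.
P_allow = P_cr/n = 85540/4.3 = 19890 N.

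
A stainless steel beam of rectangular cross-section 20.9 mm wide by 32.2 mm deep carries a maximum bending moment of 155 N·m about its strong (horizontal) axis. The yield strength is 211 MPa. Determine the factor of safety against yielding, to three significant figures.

n = 4.92

Section modulus S = bh²/6 = 20.9×32.2²/6 = 3612 mm³.
σ = M/S = 155000/3612 = 42.92 MPa.
n = 211/42.92 = 4.917.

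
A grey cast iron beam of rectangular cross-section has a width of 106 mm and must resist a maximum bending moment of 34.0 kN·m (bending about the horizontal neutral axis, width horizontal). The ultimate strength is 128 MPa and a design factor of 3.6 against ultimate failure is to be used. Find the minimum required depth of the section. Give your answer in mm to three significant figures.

σ_allow = 128/3.6 = 35.56 MPa.
For a rectangular section σ = 6M/(bh²), so h² = 6M/(b σ_allow) = 6×3.4000×10^7/(106×35.56) = 54130 mm².
h = 232.7 mm.

h = 233 mm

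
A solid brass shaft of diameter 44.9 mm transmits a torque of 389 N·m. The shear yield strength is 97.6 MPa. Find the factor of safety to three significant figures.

τ = 16T/(πd³) = 16×389000/(π×44.9³) = 21.89 MPa.
n = τ_limit/τ = 97.6/21.89 = 4.459.

n = 4.46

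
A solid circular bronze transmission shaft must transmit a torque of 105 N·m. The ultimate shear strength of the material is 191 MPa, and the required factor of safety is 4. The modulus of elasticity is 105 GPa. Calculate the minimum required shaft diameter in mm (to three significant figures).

d = 22.4 mm

Allowable shear stress τ_allow = 191/4 = 47.75 MPa.
For a solid shaft τ = 16T/(πd³), so d³ = 16T/(π τ_allow) = 16×105000/(π×47.75) = 11200 mm³.
d = (11200)^(1/3) = 22.37 mm.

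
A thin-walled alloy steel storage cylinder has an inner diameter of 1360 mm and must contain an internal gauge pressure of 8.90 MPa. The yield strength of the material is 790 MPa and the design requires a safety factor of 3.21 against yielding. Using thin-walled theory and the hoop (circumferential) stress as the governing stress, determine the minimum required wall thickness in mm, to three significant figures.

σ_allow = 790/3.21 = 246.1 MPa.
Hoop stress σ_h = pD/(2t), so t = pD/(2σ_allow) = 8.90×1360/(2×246.1) = 24.59 mm.

t = 24.6 mm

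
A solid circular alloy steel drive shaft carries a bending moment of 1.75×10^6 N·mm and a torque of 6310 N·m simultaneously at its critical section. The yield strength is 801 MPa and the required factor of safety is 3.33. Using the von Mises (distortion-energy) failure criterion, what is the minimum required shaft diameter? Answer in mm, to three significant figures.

d = 62.4 mm

σ_allow = σ_y/n = 801/3.33 = 240.5 MPa.
For a solid shaft σ_b = 32M/(πd³) and τ = 16T/(πd³), so the von Mises stress is σ' = (16/πd³)·√(4M²+3T²).
√(4M²+3T²) = √(4×(1.750×10^6)² + 3×(6.310×10^6)²) = 1.148×10^7 N·mm.
d³ = 16×1.148×10^7/(π×240.5) = 243000 mm³.
d = 62.40 mm.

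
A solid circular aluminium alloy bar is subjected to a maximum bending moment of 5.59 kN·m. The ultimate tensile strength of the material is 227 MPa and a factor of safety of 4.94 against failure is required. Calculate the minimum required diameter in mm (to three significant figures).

σ_allow = 227/4.94 = 45.95 MPa.
For a solid circular section σ = 32M/(πd³), so d³ = 32M/(π σ_allow) = 32×5590000/(π×45.95) = 1.239×10^6 mm³.
d = 107.4 mm.

d = 107 mm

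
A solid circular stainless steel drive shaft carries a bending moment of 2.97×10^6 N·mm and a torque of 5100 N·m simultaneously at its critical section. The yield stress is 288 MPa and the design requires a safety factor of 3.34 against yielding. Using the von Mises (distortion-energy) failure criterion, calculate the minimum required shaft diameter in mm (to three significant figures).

σ_allow = σ_y/n = 288/3.34 = 86.23 MPa.
For a solid shaft σ_b = 32M/(πd³) and τ = 16T/(πd³), so the von Mises stress is σ' = (16/πd³)·√(4M²+3T²).
√(4M²+3T²) = √(4×(2.970×10^6)² + 3×(5.100×10^6)²) = 1.064×10^7 N·mm.
d³ = 16×1.064×10^7/(π×86.23) = 628700 mm³.
d = 85.67 mm.

d = 85.7 mm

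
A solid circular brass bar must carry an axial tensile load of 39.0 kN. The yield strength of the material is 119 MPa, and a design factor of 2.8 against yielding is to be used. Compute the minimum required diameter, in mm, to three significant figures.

Allowable stress σ_allow = 119/2.8 = 42.50 MPa.
Required area A = F/σ_allow = 39000/42.50 = 917.6 mm².
A = πd²/4 → d = √(4A/π) = 34.18 mm.

d = 34.2 mm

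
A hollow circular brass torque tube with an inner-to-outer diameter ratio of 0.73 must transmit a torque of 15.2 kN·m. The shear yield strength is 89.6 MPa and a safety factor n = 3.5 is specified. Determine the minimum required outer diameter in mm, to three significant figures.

d_o = 162 mm

τ_allow = 89.6/3.5 = 25.60 MPa.
For a hollow shaft τ = 16T/[πd_o³(1−k⁴)] with k = 0.73, so 1−k⁴ = 0.7160.
d_o³ = 16T/[π τ_allow (1−k⁴)] = 16×1.5200×10^7/(π×25.60×0.7160) = 4.223×10^6 mm³.
d_o = 161.6 mm.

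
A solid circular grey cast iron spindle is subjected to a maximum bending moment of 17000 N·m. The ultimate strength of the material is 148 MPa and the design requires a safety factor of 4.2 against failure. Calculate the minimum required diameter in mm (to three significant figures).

σ_allow = 148/4.2 = 35.24 MPa.
For a solid circular section σ = 32M/(πd³), so d³ = 32M/(π σ_allow) = 32×1.7000×10^7/(π×35.24) = 4.914×10^6 mm³.
d = 170.0 mm.

d = 170 mm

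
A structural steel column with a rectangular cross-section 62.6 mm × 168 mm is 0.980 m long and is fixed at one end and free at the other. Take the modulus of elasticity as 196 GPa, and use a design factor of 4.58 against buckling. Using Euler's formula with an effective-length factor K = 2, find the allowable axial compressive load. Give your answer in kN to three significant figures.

Buckling occurs about the weak axis: I_min = h·b³/12 = 168×62.6³/12 = 3.434×10^6 mm⁴ (b = 62.6 mm is the smaller dimension).
Effective length L_e = KL = 2×0.980 m = 1960 mm.
Euler critical load P_cr = π²EI/L_e² = π²×196000×3.434×10^6/1960² = 1.729×10^6 N.
P_allow = P_cr/n = 1.729×10^6/4.58 = 377600 N.

P_allow = 378 kN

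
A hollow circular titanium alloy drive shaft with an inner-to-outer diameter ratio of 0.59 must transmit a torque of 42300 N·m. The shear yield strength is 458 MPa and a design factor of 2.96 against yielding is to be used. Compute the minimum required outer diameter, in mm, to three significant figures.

d_o = 117 mm

τ_allow = 458/2.96 = 154.7 MPa.
For a hollow shaft τ = 16T/[πd_o³(1−k⁴)] with k = 0.59, so 1−k⁴ = 0.8788.
d_o³ = 16T/[π τ_allow (1−k⁴)] = 16×4.2300×10^7/(π×154.7×0.8788) = 1.584×10^6 mm³.
d_o = 116.6 mm.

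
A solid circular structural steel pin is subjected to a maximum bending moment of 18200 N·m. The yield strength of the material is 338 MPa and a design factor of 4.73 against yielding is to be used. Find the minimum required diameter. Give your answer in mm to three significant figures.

σ_allow = 338/4.73 = 71.46 MPa.
For a solid circular section σ = 32M/(πd³), so d³ = 32M/(π σ_allow) = 32×1.8200×10^7/(π×71.46) = 2.594×10^6 mm³.
d = 137.4 mm.

d = 137 mm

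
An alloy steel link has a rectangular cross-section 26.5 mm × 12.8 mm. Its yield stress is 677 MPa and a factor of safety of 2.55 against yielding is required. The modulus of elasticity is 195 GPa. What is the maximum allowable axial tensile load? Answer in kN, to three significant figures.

σ_allow = 677/2.55 = 265.5 MPa.
A = 26.5×12.8 = 339.2 mm².
F_allow = σ_allow × A = 265.5×339.2 = 90050 N.

F_allow = 90.1 kN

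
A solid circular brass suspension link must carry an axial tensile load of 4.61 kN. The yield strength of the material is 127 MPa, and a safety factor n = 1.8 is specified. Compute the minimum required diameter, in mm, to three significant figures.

d = 9.12 mm

Allowable stress σ_allow = 127/1.8 = 70.56 MPa.
Required area A = F/σ_allow = 4610.0/70.56 = 65.34 mm².
A = πd²/4 → d = √(4A/π) = 9.121 mm.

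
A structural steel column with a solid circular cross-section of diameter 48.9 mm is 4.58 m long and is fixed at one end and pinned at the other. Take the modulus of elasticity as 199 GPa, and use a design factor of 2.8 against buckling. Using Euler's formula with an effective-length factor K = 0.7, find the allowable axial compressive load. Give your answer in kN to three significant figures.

P_allow = 19.2 kN

I = πd⁴/64 = π×48.9⁴/64 = 280700 mm⁴.
Effective length L_e = KL = 0.7×4.58 m = 3206 mm.
Euler critical load P_cr = π²EI/L_e² = π²×199000×280700/3206² = 53630 N.
P_allow = P_cr/n = 53630/2.8 = 19150 N.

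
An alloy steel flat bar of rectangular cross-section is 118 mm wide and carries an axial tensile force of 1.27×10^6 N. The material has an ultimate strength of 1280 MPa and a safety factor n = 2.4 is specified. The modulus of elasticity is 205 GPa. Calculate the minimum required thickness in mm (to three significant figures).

σ_allow = 1280/2.4 = 533.3 MPa.
Required area A = F/σ_allow = 1270000/533.3 = 2381 mm².
t = A/w = 2381/118 = 20.18 mm.

t = 20.2 mm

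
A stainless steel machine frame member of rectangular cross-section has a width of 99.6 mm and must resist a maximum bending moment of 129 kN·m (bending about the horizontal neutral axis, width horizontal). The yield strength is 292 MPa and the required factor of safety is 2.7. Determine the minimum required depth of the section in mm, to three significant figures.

h = 268 mm

σ_allow = 292/2.7 = 108.1 MPa.
For a rectangular section σ = 6M/(bh²), so h² = 6M/(b σ_allow) = 6×1.2900×10^8/(99.6×108.1) = 71860 mm².
h = 268.1 mm.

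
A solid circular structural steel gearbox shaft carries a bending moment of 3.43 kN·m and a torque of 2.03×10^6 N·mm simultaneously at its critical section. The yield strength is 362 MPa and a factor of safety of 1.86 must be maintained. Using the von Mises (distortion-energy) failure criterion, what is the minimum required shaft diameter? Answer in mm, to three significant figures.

d = 58.6 mm

σ_allow = σ_y/n = 362/1.86 = 194.6 MPa.
For a solid shaft σ_b = 32M/(πd³) and τ = 16T/(πd³), so the von Mises stress is σ' = (16/πd³)·√(4M²+3T²).
√(4M²+3T²) = √(4×(3.430×10^6)² + 3×(2.030×10^6)²) = 7.709×10^6 N·mm.
d³ = 16×7.709×10^6/(π×194.6) = 201700 mm³.
d = 58.65 mm.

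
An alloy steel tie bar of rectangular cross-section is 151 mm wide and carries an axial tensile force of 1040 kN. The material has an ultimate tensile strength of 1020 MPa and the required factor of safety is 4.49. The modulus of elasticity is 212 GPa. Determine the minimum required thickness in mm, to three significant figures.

σ_allow = 1020/4.49 = 227.2 MPa.
Required area A = F/σ_allow = 1040000/227.2 = 4578 mm².
t = A/w = 4578/151 = 30.32 mm.

t = 30.3 mm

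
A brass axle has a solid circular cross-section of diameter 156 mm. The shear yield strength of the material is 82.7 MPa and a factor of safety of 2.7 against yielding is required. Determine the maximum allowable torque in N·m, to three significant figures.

τ_allow = 82.7/2.7 = 30.63 MPa.
For a solid shaft T_allow = τ_allow·πd³/16; πd³/16 = π×156³/16 = 745400 mm³.
T_allow = 30.63×745400 = 2.283×10^7 N·mm = 22830 N·m.

T_allow = 22800 N·m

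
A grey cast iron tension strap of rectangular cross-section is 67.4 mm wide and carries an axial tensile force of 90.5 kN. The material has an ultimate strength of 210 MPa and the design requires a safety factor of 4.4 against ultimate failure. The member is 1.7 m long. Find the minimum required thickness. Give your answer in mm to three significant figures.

σ_allow = 210/4.4 = 47.73 MPa.
Required area A = F/σ_allow = 90500/47.73 = 1896 mm².
t = A/w = 1896/67.4 = 28.13 mm.

t = 28.1 mm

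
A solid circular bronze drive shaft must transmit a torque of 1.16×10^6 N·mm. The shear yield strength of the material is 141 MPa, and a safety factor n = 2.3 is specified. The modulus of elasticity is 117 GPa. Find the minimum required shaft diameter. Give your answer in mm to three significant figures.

Allowable shear stress τ_allow = 141/2.3 = 61.30 MPa.
For a solid shaft τ = 16T/(πd³), so d³ = 16T/(π τ_allow) = 16×1160000/(π×61.30) = 96370 mm³.
d = (96370)^(1/3) = 45.85 mm.

d = 45.8 mm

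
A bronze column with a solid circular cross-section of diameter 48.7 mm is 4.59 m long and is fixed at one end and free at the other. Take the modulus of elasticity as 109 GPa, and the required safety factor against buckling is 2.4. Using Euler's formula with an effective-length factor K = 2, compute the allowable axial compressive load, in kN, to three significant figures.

I = πd⁴/64 = π×48.7⁴/64 = 276100 mm⁴.
Effective length L_e = KL = 2×4.59 m = 9180 mm.
Euler critical load P_cr = π²EI/L_e² = π²×109000×276100/9180² = 3525 N.
P_allow = P_cr/n = 3525/2.4 = 1469 N.

P_allow = 1.47 kN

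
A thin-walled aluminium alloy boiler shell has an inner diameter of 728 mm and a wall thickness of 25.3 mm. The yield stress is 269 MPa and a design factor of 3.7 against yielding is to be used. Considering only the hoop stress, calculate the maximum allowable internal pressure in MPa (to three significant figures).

p_allow = 5.05 MPa

σ_allow = 269/3.7 = 72.70 MPa.
σ_h = pD/(2t) → p_allow = 2σ_allow t/D = 2×72.70×25.3/728 = 5.053 MPa.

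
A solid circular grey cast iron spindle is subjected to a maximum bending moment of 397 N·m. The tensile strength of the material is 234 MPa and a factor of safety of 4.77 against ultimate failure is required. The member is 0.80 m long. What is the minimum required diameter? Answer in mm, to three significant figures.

σ_allow = 234/4.77 = 49.06 MPa.
For a solid circular section σ = 32M/(πd³), so d³ = 32M/(π σ_allow) = 32×397000/(π×49.06) = 82430 mm³.
d = 43.52 mm.

d = 43.5 mm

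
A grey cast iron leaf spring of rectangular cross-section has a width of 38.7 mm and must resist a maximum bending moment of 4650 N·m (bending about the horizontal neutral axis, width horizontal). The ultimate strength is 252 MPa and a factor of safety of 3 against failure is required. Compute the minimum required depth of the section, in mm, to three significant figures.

h = 92.6 mm

σ_allow = 252/3 = 84.00 MPa.
For a rectangular section σ = 6M/(bh²), so h² = 6M/(b σ_allow) = 6×4650000/(38.7×84.00) = 8583 mm².
h = 92.64 mm.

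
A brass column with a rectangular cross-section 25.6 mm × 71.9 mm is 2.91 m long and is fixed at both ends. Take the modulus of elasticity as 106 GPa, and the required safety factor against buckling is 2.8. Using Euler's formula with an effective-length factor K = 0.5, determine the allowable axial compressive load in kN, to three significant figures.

P_allow = 17.7 kN

Buckling occurs about the weak axis: I_min = h·b³/12 = 71.9×25.6³/12 = 100500 mm⁴ (b = 25.6 mm is the smaller dimension).
Effective length L_e = KL = 0.5×2.91 m = 1455 mm.
Euler critical load P_cr = π²EI/L_e² = π²×106000×100500/1455² = 49680 N.
P_allow = P_cr/n = 49680/2.8 = 17740 N.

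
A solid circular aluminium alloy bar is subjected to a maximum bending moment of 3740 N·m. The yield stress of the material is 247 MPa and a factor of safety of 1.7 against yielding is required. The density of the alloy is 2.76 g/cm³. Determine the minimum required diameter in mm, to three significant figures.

d = 64.0 mm

σ_allow = 247/1.7 = 145.3 MPa.
For a solid circular section σ = 32M/(πd³), so d³ = 32M/(π σ_allow) = 32×3740000/(π×145.3) = 262200 mm³.
d = 64.00 mm.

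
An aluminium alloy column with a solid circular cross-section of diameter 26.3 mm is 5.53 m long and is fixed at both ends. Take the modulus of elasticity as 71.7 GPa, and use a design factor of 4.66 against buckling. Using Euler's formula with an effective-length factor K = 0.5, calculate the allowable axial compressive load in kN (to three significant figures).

P_allow = 0.466 kN

I = πd⁴/64 = π×26.3⁴/64 = 23490 mm⁴.
Effective length L_e = KL = 0.5×5.53 m = 2765 mm.
Euler critical load P_cr = π²EI/L_e² = π²×71700×23490/2765² = 2174 N.
P_allow = P_cr/n = 2174/4.66 = 466.5 N.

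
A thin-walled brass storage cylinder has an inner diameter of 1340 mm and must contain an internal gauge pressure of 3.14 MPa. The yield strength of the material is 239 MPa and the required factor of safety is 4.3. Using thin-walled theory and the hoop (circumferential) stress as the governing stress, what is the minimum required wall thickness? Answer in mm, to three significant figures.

t = 37.9 mm

σ_allow = 239/4.3 = 55.58 MPa.
Hoop stress σ_h = pD/(2t), so t = pD/(2σ_allow) = 3.14×1340/(2×55.58) = 37.85 mm.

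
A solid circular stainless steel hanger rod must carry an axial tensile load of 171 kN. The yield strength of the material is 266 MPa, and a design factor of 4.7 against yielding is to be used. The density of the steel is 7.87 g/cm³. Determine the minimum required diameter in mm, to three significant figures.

d = 62.0 mm

Allowable stress σ_allow = 266/4.7 = 56.60 MPa.
Required area A = F/σ_allow = 171000/56.60 = 3021 mm².
A = πd²/4 → d = √(4A/π) = 62.02 mm.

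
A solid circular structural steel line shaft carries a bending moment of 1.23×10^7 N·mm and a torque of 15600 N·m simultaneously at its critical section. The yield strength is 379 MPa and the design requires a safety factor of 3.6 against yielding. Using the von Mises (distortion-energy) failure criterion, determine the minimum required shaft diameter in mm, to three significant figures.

d = 121 mm

σ_allow = σ_y/n = 379/3.6 = 105.3 MPa.
For a solid shaft σ_b = 32M/(πd³) and τ = 16T/(πd³), so the von Mises stress is σ' = (16/πd³)·√(4M²+3T²).
√(4M²+3T²) = √(4×(1.230×10^7)² + 3×(1.560×10^7)²) = 3.654×10^7 N·mm.
d³ = 16×3.654×10^7/(π×105.3) = 1.768×10^6 mm³.
d = 120.9 mm.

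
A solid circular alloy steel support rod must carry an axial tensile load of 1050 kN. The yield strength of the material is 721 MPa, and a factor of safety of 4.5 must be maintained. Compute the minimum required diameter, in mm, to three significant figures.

d = 91.3 mm

Allowable stress σ_allow = 721/4.5 = 160.2 MPa.
Required area A = F/σ_allow = 1050000/160.2 = 6553 mm².
A = πd²/4 → d = √(4A/π) = 91.35 mm.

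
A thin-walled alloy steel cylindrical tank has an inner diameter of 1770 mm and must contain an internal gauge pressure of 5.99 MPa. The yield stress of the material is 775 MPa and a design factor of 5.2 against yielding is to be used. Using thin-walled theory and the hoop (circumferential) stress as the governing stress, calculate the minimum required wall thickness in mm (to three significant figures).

t = 35.6 mm

σ_allow = 775/5.2 = 149.0 MPa.
Hoop stress σ_h = pD/(2t), so t = pD/(2σ_allow) = 5.99×1770/(2×149.0) = 35.57 mm.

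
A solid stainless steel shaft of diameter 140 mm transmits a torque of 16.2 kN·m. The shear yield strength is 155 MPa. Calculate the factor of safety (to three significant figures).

n = 5.16

τ = 16T/(πd³) = 16×1.6200×10^7/(π×140³) = 30.07 MPa.
n = τ_limit/τ = 155/30.07 = 5.155.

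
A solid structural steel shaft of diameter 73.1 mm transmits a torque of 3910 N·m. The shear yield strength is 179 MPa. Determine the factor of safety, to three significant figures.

n = 3.51

τ = 16T/(πd³) = 16×3910000/(π×73.1³) = 50.98 MPa.
n = τ_limit/τ = 179/50.98 = 3.511.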